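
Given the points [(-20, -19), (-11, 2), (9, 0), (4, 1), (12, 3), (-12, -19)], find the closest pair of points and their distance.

Computing all pairwise distances among 6 points:

d((-20, -19), (-11, 2)) = 22.8473
d((-20, -19), (9, 0)) = 34.6699
d((-20, -19), (4, 1)) = 31.241
d((-20, -19), (12, 3)) = 38.833
d((-20, -19), (-12, -19)) = 8.0
d((-11, 2), (9, 0)) = 20.0998
d((-11, 2), (4, 1)) = 15.0333
d((-11, 2), (12, 3)) = 23.0217
d((-11, 2), (-12, -19)) = 21.0238
d((9, 0), (4, 1)) = 5.099
d((9, 0), (12, 3)) = 4.2426 <-- minimum
d((9, 0), (-12, -19)) = 28.3196
d((4, 1), (12, 3)) = 8.2462
d((4, 1), (-12, -19)) = 25.6125
d((12, 3), (-12, -19)) = 32.5576

Closest pair: (9, 0) and (12, 3) with distance 4.2426

The closest pair is (9, 0) and (12, 3) with Euclidean distance 4.2426. For 6 points, brute-force pairwise comparison is shown above. For large n, the divide-and-conquer algorithm (sort by x, recurse on halves, check the dividing strip) achieves O(n log n).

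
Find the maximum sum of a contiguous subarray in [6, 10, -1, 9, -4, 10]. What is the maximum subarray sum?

Using Kadane's algorithm on [6, 10, -1, 9, -4, 10]:

Scanning through the array:
Position 1 (value 10): max_ending_here = 16, max_so_far = 16
Position 2 (value -1): max_ending_here = 15, max_so_far = 16
Position 3 (value 9): max_ending_here = 24, max_so_far = 24
Position 4 (value -4): max_ending_here = 20, max_so_far = 24
Position 5 (value 10): max_ending_here = 30, max_so_far = 30

Maximum subarray: [6, 10, -1, 9, -4, 10]
Maximum sum: 30

The maximum subarray is [6, 10, -1, 9, -4, 10] with sum 30. This subarray runs from index 0 to index 5.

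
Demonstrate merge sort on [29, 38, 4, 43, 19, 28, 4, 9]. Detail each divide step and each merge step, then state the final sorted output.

Merge sort trace:

Split: [29, 38, 4, 43, 19, 28, 4, 9] -> [29, 38, 4, 43] and [19, 28, 4, 9]
  Split: [29, 38, 4, 43] -> [29, 38] and [4, 43]
    Split: [29, 38] -> [29] and [38]
    Merge: [29] + [38] -> [29, 38]
    Split: [4, 43] -> [4] and [43]
    Merge: [4] + [43] -> [4, 43]
  Merge: [29, 38] + [4, 43] -> [4, 29, 38, 43]
  Split: [19, 28, 4, 9] -> [19, 28] and [4, 9]
    Split: [19, 28] -> [19] and [28]
    Merge: [19] + [28] -> [19, 28]
    Split: [4, 9] -> [4] and [9]
    Merge: [4] + [9] -> [4, 9]
  Merge: [19, 28] + [4, 9] -> [4, 9, 19, 28]
Merge: [4, 29, 38, 43] + [4, 9, 19, 28] -> [4, 4, 9, 19, 28, 29, 38, 43]

Final sorted array: [4, 4, 9, 19, 28, 29, 38, 43]

The merge sort proceeds by recursively splitting the array and merging sorted halves.
After all merges, the sorted array is [4, 4, 9, 19, 28, 29, 38, 43].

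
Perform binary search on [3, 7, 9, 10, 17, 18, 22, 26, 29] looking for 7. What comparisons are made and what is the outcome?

Binary search for 7 in [3, 7, 9, 10, 17, 18, 22, 26, 29]:

lo=0, hi=8, mid=4, arr[mid]=17 -> 17 > 7, search left half
lo=0, hi=3, mid=1, arr[mid]=7 -> Found target at index 1!

Binary search finds 7 at index 1 after 2 comparisons. The search repeatedly halves the search space by comparing with the middle element.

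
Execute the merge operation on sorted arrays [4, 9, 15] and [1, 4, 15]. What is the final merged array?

Merging process:

Compare 4 vs 1: take 1 from right. Merged: [1]
Compare 4 vs 4: take 4 from left. Merged: [1, 4]
Compare 9 vs 4: take 4 from right. Merged: [1, 4, 4]
Compare 9 vs 15: take 9 from left. Merged: [1, 4, 4, 9]
Compare 15 vs 15: take 15 from left. Merged: [1, 4, 4, 9, 15]
Append remaining from right: [15]. Merged: [1, 4, 4, 9, 15, 15]

Final merged array: [1, 4, 4, 9, 15, 15]
Total comparisons: 5

The merged array is [1, 4, 4, 9, 15, 15], requiring 5 comparisons. The merge step runs in O(n) time where n is the total number of elements.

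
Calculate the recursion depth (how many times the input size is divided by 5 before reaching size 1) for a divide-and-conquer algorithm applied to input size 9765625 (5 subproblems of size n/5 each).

For divide and conquer with division factor 5:

Problem sizes at each level:
Level 0: 9765625
Level 1: 1953125
Level 2: 390625
Level 3: 78125
Level 4: 15625
Level 5: 3125
Level 6: 625
Level 7: 125
Level 8: 25
Level 9: 5
Level 10: 1

The root is level 0 and the size-1 base case is level 10 (the tree spans levels 0 through 10, i.e. 11 levels counting the root), so the depth is the number of divisions: log_5(9765625) = 10

The recursion tree depth is log_5(9765625) = 10. At each level, the problem size is divided by 5, so it takes 10 divisions to reduce to a base case of size 1. The algorithm makes 5 recursive calls at each level.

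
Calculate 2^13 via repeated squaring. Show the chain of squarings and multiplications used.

Computing 2^13 by squaring (build up from 2^1; each line after the first costs one multiplication):

2^1 = 2
2^2 = (2^1)^2 = 2^2 = 4
2^3 = 2 * 2^2 = 2 * 4 = 8
2^6 = (2^3)^2 = 8^2 = 64
2^12 = (2^6)^2 = 64^2 = 4096
2^13 = 2 * 2^12 = 2 * 4096 = 8192

Result: 8192
Multiplications needed: 5 (5 lines after 2^1)

2^13 = 8192. Using exponentiation by squaring, this requires 5 multiplications. The key idea: if the exponent is even, square the half-power; if odd, multiply by the base once.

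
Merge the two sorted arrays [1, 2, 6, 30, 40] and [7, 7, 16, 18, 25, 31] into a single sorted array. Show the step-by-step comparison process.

Merging process:

Compare 1 vs 7: take 1 from left. Merged: [1]
Compare 2 vs 7: take 2 from left. Merged: [1, 2]
Compare 6 vs 7: take 6 from left. Merged: [1, 2, 6]
Compare 30 vs 7: take 7 from right. Merged: [1, 2, 6, 7]
Compare 30 vs 7: take 7 from right. Merged: [1, 2, 6, 7, 7]
Compare 30 vs 16: take 16 from right. Merged: [1, 2, 6, 7, 7, 16]
Compare 30 vs 18: take 18 from right. Merged: [1, 2, 6, 7, 7, 16, 18]
Compare 30 vs 25: take 25 from right. Merged: [1, 2, 6, 7, 7, 16, 18, 25]
Compare 30 vs 31: take 30 from left. Merged: [1, 2, 6, 7, 7, 16, 18, 25, 30]
Compare 40 vs 31: take 31 from right. Merged: [1, 2, 6, 7, 7, 16, 18, 25, 30, 31]
Append remaining from left: [40]. Merged: [1, 2, 6, 7, 7, 16, 18, 25, 30, 31, 40]

Final merged array: [1, 2, 6, 7, 7, 16, 18, 25, 30, 31, 40]
Total comparisons: 10

The merged array is [1, 2, 6, 7, 7, 16, 18, 25, 30, 31, 40], requiring 10 comparisons. The merge step runs in O(n) time where n is the total number of elements.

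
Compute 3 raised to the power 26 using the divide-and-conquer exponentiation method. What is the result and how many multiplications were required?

Computing 3^26 by squaring (build up from 3^1; each line after the first costs one multiplication):

3^1 = 3
3^2 = (3^1)^2 = 3^2 = 9
3^3 = 3 * 3^2 = 3 * 9 = 27
3^6 = (3^3)^2 = 27^2 = 729
3^12 = (3^6)^2 = 729^2 = 531441
3^13 = 3 * 3^12 = 3 * 531441 = 1594323
3^26 = (3^13)^2 = 1594323^2 = 2541865828329

Result: 2541865828329
Multiplications needed: 6 (6 lines after 3^1)

3^26 = 2541865828329. Using exponentiation by squaring, this requires 6 multiplications. The key idea: if the exponent is even, square the half-power; if odd, multiply by the base once.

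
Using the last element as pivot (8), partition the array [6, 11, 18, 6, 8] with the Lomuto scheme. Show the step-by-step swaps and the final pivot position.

Lomuto partition with pivot = 8:

Initial array: [6, 11, 18, 6, 8]

arr[0]=6 <= 8: swap with position 0, array becomes [6, 11, 18, 6, 8]
arr[1]=11 > 8: no swap
arr[2]=18 > 8: no swap
arr[3]=6 <= 8: swap with position 1, array becomes [6, 6, 18, 11, 8]

Place pivot at position 2: [6, 6, 8, 11, 18]
Pivot position: 2

After partitioning with pivot 8, the array becomes [6, 6, 8, 11, 18]. The pivot is placed at index 2. All elements to the left of the pivot are <= 8, and all elements to the right are > 8.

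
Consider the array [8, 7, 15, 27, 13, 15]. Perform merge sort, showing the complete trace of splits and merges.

Merge sort trace:

Split: [8, 7, 15, 27, 13, 15] -> [8, 7, 15] and [27, 13, 15]
  Split: [8, 7, 15] -> [8] and [7, 15]
    Split: [7, 15] -> [7] and [15]
    Merge: [7] + [15] -> [7, 15]
  Merge: [8] + [7, 15] -> [7, 8, 15]
  Split: [27, 13, 15] -> [27] and [13, 15]
    Split: [13, 15] -> [13] and [15]
    Merge: [13] + [15] -> [13, 15]
  Merge: [27] + [13, 15] -> [13, 15, 27]
Merge: [7, 8, 15] + [13, 15, 27] -> [7, 8, 13, 15, 15, 27]

Final sorted array: [7, 8, 13, 15, 15, 27]

The merge sort proceeds by recursively splitting the array and merging sorted halves.
After all merges, the sorted array is [7, 8, 13, 15, 15, 27].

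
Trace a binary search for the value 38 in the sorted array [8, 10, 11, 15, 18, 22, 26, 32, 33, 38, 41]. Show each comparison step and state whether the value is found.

Binary search for 38 in [8, 10, 11, 15, 18, 22, 26, 32, 33, 38, 41]:

lo=0, hi=10, mid=5, arr[mid]=22 -> 22 < 38, search right half
lo=6, hi=10, mid=8, arr[mid]=33 -> 33 < 38, search right half
lo=9, hi=10, mid=9, arr[mid]=38 -> Found target at index 9!

Binary search finds 38 at index 9 after 3 comparisons. The search repeatedly halves the search space by comparing with the middle element.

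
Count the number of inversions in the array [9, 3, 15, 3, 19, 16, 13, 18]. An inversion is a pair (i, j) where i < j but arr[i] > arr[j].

Finding inversions in [9, 3, 15, 3, 19, 16, 13, 18]:

(0, 1): arr[0]=9 > arr[1]=3
(0, 3): arr[0]=9 > arr[3]=3
(2, 3): arr[2]=15 > arr[3]=3
(2, 6): arr[2]=15 > arr[6]=13
(4, 5): arr[4]=19 > arr[5]=16
(4, 6): arr[4]=19 > arr[6]=13
(4, 7): arr[4]=19 > arr[7]=18
(5, 6): arr[5]=16 > arr[6]=13

Total inversions: 8

The array has 8 inversion(s): (0,1), (0,3), (2,3), (2,6), (4,5), (4,6), (4,7), (5,6). Each pair (i,j) satisfies i < j and arr[i] > arr[j].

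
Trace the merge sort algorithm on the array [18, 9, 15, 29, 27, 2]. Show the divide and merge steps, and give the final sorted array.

Merge sort trace:

Split: [18, 9, 15, 29, 27, 2] -> [18, 9, 15] and [29, 27, 2]
  Split: [18, 9, 15] -> [18] and [9, 15]
    Split: [9, 15] -> [9] and [15]
    Merge: [9] + [15] -> [9, 15]
  Merge: [18] + [9, 15] -> [9, 15, 18]
  Split: [29, 27, 2] -> [29] and [27, 2]
    Split: [27, 2] -> [27] and [2]
    Merge: [27] + [2] -> [2, 27]
  Merge: [29] + [2, 27] -> [2, 27, 29]
Merge: [9, 15, 18] + [2, 27, 29] -> [2, 9, 15, 18, 27, 29]

Final sorted array: [2, 9, 15, 18, 27, 29]

The merge sort proceeds by recursively splitting the array and merging sorted halves.
After all merges, the sorted array is [2, 9, 15, 18, 27, 29].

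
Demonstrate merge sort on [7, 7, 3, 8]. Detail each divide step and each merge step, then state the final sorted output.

Merge sort trace:

Split: [7, 7, 3, 8] -> [7, 7] and [3, 8]
  Split: [7, 7] -> [7] and [7]
  Merge: [7] + [7] -> [7, 7]
  Split: [3, 8] -> [3] and [8]
  Merge: [3] + [8] -> [3, 8]
Merge: [7, 7] + [3, 8] -> [3, 7, 7, 8]

Final sorted array: [3, 7, 7, 8]

The merge sort proceeds by recursively splitting the array and merging sorted halves.
After all merges, the sorted array is [3, 7, 7, 8].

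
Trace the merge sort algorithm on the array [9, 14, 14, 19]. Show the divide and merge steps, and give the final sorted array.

Merge sort trace:

Split: [9, 14, 14, 19] -> [9, 14] and [14, 19]
  Split: [9, 14] -> [9] and [14]
  Merge: [9] + [14] -> [9, 14]
  Split: [14, 19] -> [14] and [19]
  Merge: [14] + [19] -> [14, 19]
Merge: [9, 14] + [14, 19] -> [9, 14, 14, 19]

Final sorted array: [9, 14, 14, 19]

The merge sort proceeds by recursively splitting the array and merging sorted halves.
After all merges, the sorted array is [9, 14, 14, 19].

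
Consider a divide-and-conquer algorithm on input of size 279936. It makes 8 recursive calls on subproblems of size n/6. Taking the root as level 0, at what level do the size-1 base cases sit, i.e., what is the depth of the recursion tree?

For divide and conquer with division factor 6:

Problem sizes at each level:
Level 0: 279936
Level 1: 46656
Level 2: 7776
Level 3: 1296
Level 4: 216
Level 5: 36
Level 6: 6
Level 7: 1

The root is level 0 and the size-1 base case is level 7 (the tree spans levels 0 through 7, i.e. 8 levels counting the root), so the depth is the number of divisions: log_6(279936) = 7

The recursion tree depth is log_6(279936) = 7. At each level, the problem size is divided by 6, so it takes 7 divisions to reduce to a base case of size 1. The algorithm makes 8 recursive calls at each level.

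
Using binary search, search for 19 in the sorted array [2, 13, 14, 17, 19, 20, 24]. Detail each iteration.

Binary search for 19 in [2, 13, 14, 17, 19, 20, 24]:

lo=0, hi=6, mid=3, arr[mid]=17 -> 17 < 19, search right half
lo=4, hi=6, mid=5, arr[mid]=20 -> 20 > 19, search left half
lo=4, hi=4, mid=4, arr[mid]=19 -> Found target at index 4!

Binary search finds 19 at index 4 after 3 comparisons. The search repeatedly halves the search space by comparing with the middle element.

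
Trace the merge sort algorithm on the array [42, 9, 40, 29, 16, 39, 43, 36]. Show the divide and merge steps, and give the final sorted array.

Merge sort trace:

Split: [42, 9, 40, 29, 16, 39, 43, 36] -> [42, 9, 40, 29] and [16, 39, 43, 36]
  Split: [42, 9, 40, 29] -> [42, 9] and [40, 29]
    Split: [42, 9] -> [42] and [9]
    Merge: [42] + [9] -> [9, 42]
    Split: [40, 29] -> [40] and [29]
    Merge: [40] + [29] -> [29, 40]
  Merge: [9, 42] + [29, 40] -> [9, 29, 40, 42]
  Split: [16, 39, 43, 36] -> [16, 39] and [43, 36]
    Split: [16, 39] -> [16] and [39]
    Merge: [16] + [39] -> [16, 39]
    Split: [43, 36] -> [43] and [36]
    Merge: [43] + [36] -> [36, 43]
  Merge: [16, 39] + [36, 43] -> [16, 36, 39, 43]
Merge: [9, 29, 40, 42] + [16, 36, 39, 43] -> [9, 16, 29, 36, 39, 40, 42, 43]

Final sorted array: [9, 16, 29, 36, 39, 40, 42, 43]

The merge sort proceeds by recursively splitting the array and merging sorted halves.
After all merges, the sorted array is [9, 16, 29, 36, 39, 40, 42, 43].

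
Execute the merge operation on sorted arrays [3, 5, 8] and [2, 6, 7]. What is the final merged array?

Merging process:

Compare 3 vs 2: take 2 from right. Merged: [2]
Compare 3 vs 6: take 3 from left. Merged: [2, 3]
Compare 5 vs 6: take 5 from left. Merged: [2, 3, 5]
Compare 8 vs 6: take 6 from right. Merged: [2, 3, 5, 6]
Compare 8 vs 7: take 7 from right. Merged: [2, 3, 5, 6, 7]
Append remaining from left: [8]. Merged: [2, 3, 5, 6, 7, 8]

Final merged array: [2, 3, 5, 6, 7, 8]
Total comparisons: 5

The merged array is [2, 3, 5, 6, 7, 8], requiring 5 comparisons. The merge step runs in O(n) time where n is the total number of elements.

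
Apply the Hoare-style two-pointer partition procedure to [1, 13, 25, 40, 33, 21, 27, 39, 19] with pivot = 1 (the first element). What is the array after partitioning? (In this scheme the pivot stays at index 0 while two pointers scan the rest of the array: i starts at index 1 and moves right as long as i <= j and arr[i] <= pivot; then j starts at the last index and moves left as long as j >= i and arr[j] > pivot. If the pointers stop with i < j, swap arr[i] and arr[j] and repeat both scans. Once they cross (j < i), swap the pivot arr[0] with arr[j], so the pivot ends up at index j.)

Hoare-style two-pointer partition with pivot = 1:

Initial array: [1, 13, 25, 40, 33, 21, 27, 39, 19]

Pointers start at i = 1, j = 8.
i ends at 1, j ends at 0: the pointers have crossed (j < i), so scanning stops.

j = 0, so swapping arr[0] with arr[j] leaves the pivot at position 0: [1, 13, 25, 40, 33, 21, 27, 39, 19]
Pivot position: 0

After partitioning with pivot 1, the array becomes [1, 13, 25, 40, 33, 21, 27, 39, 19]. The pivot is placed at index 0. All elements to the left of the pivot are <= 1, and all elements to the right are > 1.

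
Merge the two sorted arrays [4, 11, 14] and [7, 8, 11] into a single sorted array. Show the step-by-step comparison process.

Merging process:

Compare 4 vs 7: take 4 from left. Merged: [4]
Compare 11 vs 7: take 7 from right. Merged: [4, 7]
Compare 11 vs 8: take 8 from right. Merged: [4, 7, 8]
Compare 11 vs 11: take 11 from left. Merged: [4, 7, 8, 11]
Compare 14 vs 11: take 11 from right. Merged: [4, 7, 8, 11, 11]
Append remaining from left: [14]. Merged: [4, 7, 8, 11, 11, 14]

Final merged array: [4, 7, 8, 11, 11, 14]
Total comparisons: 5

The merged array is [4, 7, 8, 11, 11, 14], requiring 5 comparisons. The merge step runs in O(n) time where n is the total number of elements.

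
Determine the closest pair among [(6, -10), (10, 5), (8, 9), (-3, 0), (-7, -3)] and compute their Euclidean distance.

Computing all pairwise distances among 5 points:

d((6, -10), (10, 5)) = 15.5242
d((6, -10), (8, 9)) = 19.105
d((6, -10), (-3, 0)) = 13.4536
d((6, -10), (-7, -3)) = 14.7648
d((10, 5), (8, 9)) = 4.4721 <-- minimum
d((10, 5), (-3, 0)) = 13.9284
d((10, 5), (-7, -3)) = 18.7883
d((8, 9), (-3, 0)) = 14.2127
d((8, 9), (-7, -3)) = 19.2094
d((-3, 0), (-7, -3)) = 5.0

Closest pair: (10, 5) and (8, 9) with distance 4.4721

The closest pair is (10, 5) and (8, 9) with Euclidean distance 4.4721. For 5 points, brute-force pairwise comparison is shown above. For large n, the divide-and-conquer algorithm (sort by x, recurse on halves, check the dividing strip) achieves O(n log n).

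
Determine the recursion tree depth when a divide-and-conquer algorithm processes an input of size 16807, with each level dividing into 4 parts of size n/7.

For divide and conquer with division factor 7:

Problem sizes at each level:
Level 0: 16807
Level 1: 2401
Level 2: 343
Level 3: 49
Level 4: 7
Level 5: 1

The root is level 0 and the size-1 base case is level 5 (the tree spans levels 0 through 5, i.e. 6 levels counting the root), so the depth is the number of divisions: log_7(16807) = 5

The recursion tree depth is log_7(16807) = 5. At each level, the problem size is divided by 7, so it takes 5 divisions to reduce to a base case of size 1. The algorithm makes 4 recursive calls at each level.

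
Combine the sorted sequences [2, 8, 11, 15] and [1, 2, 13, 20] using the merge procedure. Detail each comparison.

Merging process:

Compare 2 vs 1: take 1 from right. Merged: [1]
Compare 2 vs 2: take 2 from left. Merged: [1, 2]
Compare 8 vs 2: take 2 from right. Merged: [1, 2, 2]
Compare 8 vs 13: take 8 from left. Merged: [1, 2, 2, 8]
Compare 11 vs 13: take 11 from left. Merged: [1, 2, 2, 8, 11]
Compare 15 vs 13: take 13 from right. Merged: [1, 2, 2, 8, 11, 13]
Compare 15 vs 20: take 15 from left. Merged: [1, 2, 2, 8, 11, 13, 15]
Append remaining from right: [20]. Merged: [1, 2, 2, 8, 11, 13, 15, 20]

Final merged array: [1, 2, 2, 8, 11, 13, 15, 20]
Total comparisons: 7

The merged array is [1, 2, 2, 8, 11, 13, 15, 20], requiring 7 comparisons. The merge step runs in O(n) time where n is the total number of elements.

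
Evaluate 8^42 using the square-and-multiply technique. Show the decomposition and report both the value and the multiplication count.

Computing 8^42 by squaring (build up from 8^1; each line after the first costs one multiplication):

8^1 = 8
8^2 = (8^1)^2 = 8^2 = 64
8^4 = (8^2)^2 = 64^2 = 4096
8^5 = 8 * 8^4 = 8 * 4096 = 32768
8^10 = (8^5)^2 = 32768^2 = 1073741824
8^20 = (8^10)^2 = 1073741824^2 = 1152921504606846976
8^21 = 8 * 8^20 = 8 * 1152921504606846976 = 9223372036854775808
8^42 = (8^21)^2 = 9223372036854775808^2 = 85070591730234615865843651857942052864

Result: 85070591730234615865843651857942052864
Multiplications needed: 7 (7 lines after 8^1)

8^42 = 85070591730234615865843651857942052864. Using exponentiation by squaring, this requires 7 multiplications. The key idea: if the exponent is even, square the half-power; if odd, multiply by the base once.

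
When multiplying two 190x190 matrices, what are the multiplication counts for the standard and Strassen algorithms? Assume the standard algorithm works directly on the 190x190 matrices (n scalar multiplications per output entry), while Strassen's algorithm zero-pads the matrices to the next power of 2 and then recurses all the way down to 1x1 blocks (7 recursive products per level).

Matrix multiplication for 190x190 matrices:

Strassen's algorithm requires power-of-2 dimensions. Pad 190x190 to 256x256 (next power of 2).

Standard algorithm: 190^3 = 6859000 multiplications
Strassen's algorithm: 7^(log2(256)) = 7^8 = 5764801 multiplications
Savings: 6859000 - 5764801 = 1094199 multiplications

Standard: 6859000 multiplications (190^3). Strassen: 5764801 multiplications (7^8, after padding to 256x256). Strassen reduces 8 recursive multiplications to 7 at each level.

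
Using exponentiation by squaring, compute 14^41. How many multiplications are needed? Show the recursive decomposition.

Computing 14^41 by squaring (build up from 14^1; each line after the first costs one multiplication):

14^1 = 14
14^2 = (14^1)^2 = 14^2 = 196
14^4 = (14^2)^2 = 196^2 = 38416
14^5 = 14 * 14^4 = 14 * 38416 = 537824
14^10 = (14^5)^2 = 537824^2 = 289254654976
14^20 = (14^10)^2 = 289254654976^2 = 83668255425284801560576
14^40 = (14^20)^2 = 83668255425284801560576^2 = 7000376965910699630056503868178506524997451776
14^41 = 14 * 14^40 = 14 * 7000376965910699630056503868178506524997451776 = 98005277522749794820791054154499091349964324864

Result: 98005277522749794820791054154499091349964324864
Multiplications needed: 7 (7 lines after 14^1)

14^41 = 98005277522749794820791054154499091349964324864. Using exponentiation by squaring, this requires 7 multiplications. The key idea: if the exponent is even, square the half-power; if odd, multiply by the base once.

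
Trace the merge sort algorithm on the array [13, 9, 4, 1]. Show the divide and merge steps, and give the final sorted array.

Merge sort trace:

Split: [13, 9, 4, 1] -> [13, 9] and [4, 1]
  Split: [13, 9] -> [13] and [9]
  Merge: [13] + [9] -> [9, 13]
  Split: [4, 1] -> [4] and [1]
  Merge: [4] + [1] -> [1, 4]
Merge: [9, 13] + [1, 4] -> [1, 4, 9, 13]

Final sorted array: [1, 4, 9, 13]

The merge sort proceeds by recursively splitting the array and merging sorted halves.
After all merges, the sorted array is [1, 4, 9, 13].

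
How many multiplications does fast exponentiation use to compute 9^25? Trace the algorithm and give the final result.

Computing 9^25 by squaring (build up from 9^1; each line after the first costs one multiplication):

9^1 = 9
9^2 = (9^1)^2 = 9^2 = 81
9^3 = 9 * 9^2 = 9 * 81 = 729
9^6 = (9^3)^2 = 729^2 = 531441
9^12 = (9^6)^2 = 531441^2 = 282429536481
9^24 = (9^12)^2 = 282429536481^2 = 79766443076872509863361
9^25 = 9 * 9^24 = 9 * 79766443076872509863361 = 717897987691852588770249

Result: 717897987691852588770249
Multiplications needed: 6 (6 lines after 9^1)

9^25 = 717897987691852588770249. Using exponentiation by squaring, this requires 6 multiplications. The key idea: if the exponent is even, square the half-power; if odd, multiply by the base once.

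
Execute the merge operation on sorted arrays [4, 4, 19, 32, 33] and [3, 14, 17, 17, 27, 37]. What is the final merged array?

Merging process:

Compare 4 vs 3: take 3 from right. Merged: [3]
Compare 4 vs 14: take 4 from left. Merged: [3, 4]
Compare 4 vs 14: take 4 from left. Merged: [3, 4, 4]
Compare 19 vs 14: take 14 from right. Merged: [3, 4, 4, 14]
Compare 19 vs 17: take 17 from right. Merged: [3, 4, 4, 14, 17]
Compare 19 vs 17: take 17 from right. Merged: [3, 4, 4, 14, 17, 17]
Compare 19 vs 27: take 19 from left. Merged: [3, 4, 4, 14, 17, 17, 19]
Compare 32 vs 27: take 27 from right. Merged: [3, 4, 4, 14, 17, 17, 19, 27]
Compare 32 vs 37: take 32 from left. Merged: [3, 4, 4, 14, 17, 17, 19, 27, 32]
Compare 33 vs 37: take 33 from left. Merged: [3, 4, 4, 14, 17, 17, 19, 27, 32, 33]
Append remaining from right: [37]. Merged: [3, 4, 4, 14, 17, 17, 19, 27, 32, 33, 37]

Final merged array: [3, 4, 4, 14, 17, 17, 19, 27, 32, 33, 37]
Total comparisons: 10

The merged array is [3, 4, 4, 14, 17, 17, 19, 27, 32, 33, 37], requiring 10 comparisons. The merge step runs in O(n) time where n is the total number of elements.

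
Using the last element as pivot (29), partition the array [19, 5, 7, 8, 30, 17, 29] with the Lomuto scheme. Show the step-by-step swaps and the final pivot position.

Lomuto partition with pivot = 29:

Initial array: [19, 5, 7, 8, 30, 17, 29]

arr[0]=19 <= 29: swap with position 0, array becomes [19, 5, 7, 8, 30, 17, 29]
arr[1]=5 <= 29: swap with position 1, array becomes [19, 5, 7, 8, 30, 17, 29]
arr[2]=7 <= 29: swap with position 2, array becomes [19, 5, 7, 8, 30, 17, 29]
arr[3]=8 <= 29: swap with position 3, array becomes [19, 5, 7, 8, 30, 17, 29]
arr[4]=30 > 29: no swap
arr[5]=17 <= 29: swap with position 4, array becomes [19, 5, 7, 8, 17, 30, 29]

Place pivot at position 5: [19, 5, 7, 8, 17, 29, 30]
Pivot position: 5

After partitioning with pivot 29, the array becomes [19, 5, 7, 8, 17, 29, 30]. The pivot is placed at index 5. All elements to the left of the pivot are <= 29, and all elements to the right are > 29.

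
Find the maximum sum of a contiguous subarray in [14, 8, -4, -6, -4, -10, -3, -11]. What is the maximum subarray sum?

Using Kadane's algorithm on [14, 8, -4, -6, -4, -10, -3, -11]:

Scanning through the array:
Position 1 (value 8): max_ending_here = 22, max_so_far = 22
Position 2 (value -4): max_ending_here = 18, max_so_far = 22
Position 3 (value -6): max_ending_here = 12, max_so_far = 22
Position 4 (value -4): max_ending_here = 8, max_so_far = 22
Position 5 (value -10): max_ending_here = -2, max_so_far = 22
Position 6 (value -3): max_ending_here = -3, max_so_far = 22
Position 7 (value -11): max_ending_here = -11, max_so_far = 22

Maximum subarray: [14, 8]
Maximum sum: 22

The maximum subarray is [14, 8] with sum 22. This subarray runs from index 0 to index 1.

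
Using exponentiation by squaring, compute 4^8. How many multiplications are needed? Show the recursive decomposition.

Computing 4^8 by squaring (build up from 4^1; each line after the first costs one multiplication):

4^1 = 4
4^2 = (4^1)^2 = 4^2 = 16
4^4 = (4^2)^2 = 16^2 = 256
4^8 = (4^4)^2 = 256^2 = 65536

Result: 65536
Multiplications needed: 3 (3 lines after 4^1)

4^8 = 65536. Using exponentiation by squaring, this requires 3 multiplications. The key idea: if the exponent is even, square the half-power; if odd, multiply by the base once.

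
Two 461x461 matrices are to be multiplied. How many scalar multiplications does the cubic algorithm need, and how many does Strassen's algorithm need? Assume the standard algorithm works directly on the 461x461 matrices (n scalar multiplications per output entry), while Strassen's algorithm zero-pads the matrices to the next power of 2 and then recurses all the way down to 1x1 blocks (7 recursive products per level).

Matrix multiplication for 461x461 matrices:

Strassen's algorithm requires power-of-2 dimensions. Pad 461x461 to 512x512 (next power of 2).

Standard algorithm: 461^3 = 97972181 multiplications
Strassen's algorithm: 7^(log2(512)) = 7^9 = 40353607 multiplications
Savings: 97972181 - 40353607 = 57618574 multiplications

Standard: 97972181 multiplications (461^3). Strassen: 40353607 multiplications (7^9, after padding to 512x512). Strassen reduces 8 recursive multiplications to 7 at each level.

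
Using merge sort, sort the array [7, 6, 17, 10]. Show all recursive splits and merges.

Merge sort trace:

Split: [7, 6, 17, 10] -> [7, 6] and [17, 10]
  Split: [7, 6] -> [7] and [6]
  Merge: [7] + [6] -> [6, 7]
  Split: [17, 10] -> [17] and [10]
  Merge: [17] + [10] -> [10, 17]
Merge: [6, 7] + [10, 17] -> [6, 7, 10, 17]

Final sorted array: [6, 7, 10, 17]

The merge sort proceeds by recursively splitting the array and merging sorted halves.
After all merges, the sorted array is [6, 7, 10, 17].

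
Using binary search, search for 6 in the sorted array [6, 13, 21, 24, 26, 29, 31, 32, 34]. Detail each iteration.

Binary search for 6 in [6, 13, 21, 24, 26, 29, 31, 32, 34]:

lo=0, hi=8, mid=4, arr[mid]=26 -> 26 > 6, search left half
lo=0, hi=3, mid=1, arr[mid]=13 -> 13 > 6, search left half
lo=0, hi=0, mid=0, arr[mid]=6 -> Found target at index 0!

Binary search finds 6 at index 0 after 3 comparisons. The search repeatedly halves the search space by comparing with the middle element.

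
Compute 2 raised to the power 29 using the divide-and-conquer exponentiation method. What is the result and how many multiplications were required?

Computing 2^29 by squaring (build up from 2^1; each line after the first costs one multiplication):

2^1 = 2
2^2 = (2^1)^2 = 2^2 = 4
2^3 = 2 * 2^2 = 2 * 4 = 8
2^6 = (2^3)^2 = 8^2 = 64
2^7 = 2 * 2^6 = 2 * 64 = 128
2^14 = (2^7)^2 = 128^2 = 16384
2^28 = (2^14)^2 = 16384^2 = 268435456
2^29 = 2 * 2^28 = 2 * 268435456 = 536870912

Result: 536870912
Multiplications needed: 7 (7 lines after 2^1)

2^29 = 536870912. Using exponentiation by squaring, this requires 7 multiplications. The key idea: if the exponent is even, square the half-power; if odd, multiply by the base once.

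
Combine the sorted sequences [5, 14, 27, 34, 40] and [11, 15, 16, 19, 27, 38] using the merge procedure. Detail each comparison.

Merging process:

Compare 5 vs 11: take 5 from left. Merged: [5]
Compare 14 vs 11: take 11 from right. Merged: [5, 11]
Compare 14 vs 15: take 14 from left. Merged: [5, 11, 14]
Compare 27 vs 15: take 15 from right. Merged: [5, 11, 14, 15]
Compare 27 vs 16: take 16 from right. Merged: [5, 11, 14, 15, 16]
Compare 27 vs 19: take 19 from right. Merged: [5, 11, 14, 15, 16, 19]
Compare 27 vs 27: take 27 from left. Merged: [5, 11, 14, 15, 16, 19, 27]
Compare 34 vs 27: take 27 from right. Merged: [5, 11, 14, 15, 16, 19, 27, 27]
Compare 34 vs 38: take 34 from left. Merged: [5, 11, 14, 15, 16, 19, 27, 27, 34]
Compare 40 vs 38: take 38 from right. Merged: [5, 11, 14, 15, 16, 19, 27, 27, 34, 38]
Append remaining from left: [40]. Merged: [5, 11, 14, 15, 16, 19, 27, 27, 34, 38, 40]

Final merged array: [5, 11, 14, 15, 16, 19, 27, 27, 34, 38, 40]
Total comparisons: 10

The merged array is [5, 11, 14, 15, 16, 19, 27, 27, 34, 38, 40], requiring 10 comparisons. The merge step runs in O(n) time where n is the total number of elements.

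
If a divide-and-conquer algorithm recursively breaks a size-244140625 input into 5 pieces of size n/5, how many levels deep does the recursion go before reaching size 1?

For divide and conquer with division factor 5:

Problem sizes at each level:
Level 0: 244140625
Level 1: 48828125
Level 2: 9765625
Level 3: 1953125
Level 4: 390625
Level 5: 78125
Level 6: 15625
Level 7: 3125
Level 8: 625
Level 9: 125
Level 10: 25
Level 11: 5
Level 12: 1

The root is level 0 and the size-1 base case is level 12 (the tree spans levels 0 through 12, i.e. 13 levels counting the root), so the depth is the number of divisions: log_5(244140625) = 12

The recursion tree depth is log_5(244140625) = 12. At each level, the problem size is divided by 5, so it takes 12 divisions to reduce to a base case of size 1. The algorithm makes 5 recursive calls at each level.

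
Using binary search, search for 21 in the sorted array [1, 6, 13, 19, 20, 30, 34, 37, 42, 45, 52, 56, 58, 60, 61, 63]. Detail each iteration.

Binary search for 21 in [1, 6, 13, 19, 20, 30, 34, 37, 42, 45, 52, 56, 58, 60, 61, 63]:

lo=0, hi=15, mid=7, arr[mid]=37 -> 37 > 21, search left half
lo=0, hi=6, mid=3, arr[mid]=19 -> 19 < 21, search right half
lo=4, hi=6, mid=5, arr[mid]=30 -> 30 > 21, search left half
lo=4, hi=4, mid=4, arr[mid]=20 -> 20 < 21, search right half
lo=5 > hi=4, target 21 not found

Binary search determines that 21 is not in the array after 4 comparisons. The search space was exhausted without finding the target.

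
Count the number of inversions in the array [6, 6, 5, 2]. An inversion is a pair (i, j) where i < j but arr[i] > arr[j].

Finding inversions in [6, 6, 5, 2]:

(0, 2): arr[0]=6 > arr[2]=5
(0, 3): arr[0]=6 > arr[3]=2
(1, 2): arr[1]=6 > arr[2]=5
(1, 3): arr[1]=6 > arr[3]=2
(2, 3): arr[2]=5 > arr[3]=2

Total inversions: 5

The array has 5 inversion(s): (0,2), (0,3), (1,2), (1,3), (2,3). Each pair (i,j) satisfies i < j and arr[i] > arr[j].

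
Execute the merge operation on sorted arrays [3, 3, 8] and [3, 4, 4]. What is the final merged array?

Merging process:

Compare 3 vs 3: take 3 from left. Merged: [3]
Compare 3 vs 3: take 3 from left. Merged: [3, 3]
Compare 8 vs 3: take 3 from right. Merged: [3, 3, 3]
Compare 8 vs 4: take 4 from right. Merged: [3, 3, 3, 4]
Compare 8 vs 4: take 4 from right. Merged: [3, 3, 3, 4, 4]
Append remaining from left: [8]. Merged: [3, 3, 3, 4, 4, 8]

Final merged array: [3, 3, 3, 4, 4, 8]
Total comparisons: 5

The merged array is [3, 3, 3, 4, 4, 8], requiring 5 comparisons. The merge step runs in O(n) time where n is the total number of elements.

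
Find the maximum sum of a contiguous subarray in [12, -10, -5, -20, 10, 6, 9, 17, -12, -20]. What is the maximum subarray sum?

Using Kadane's algorithm on [12, -10, -5, -20, 10, 6, 9, 17, -12, -20]:

Scanning through the array:
Position 1 (value -10): max_ending_here = 2, max_so_far = 12
Position 2 (value -5): max_ending_here = -3, max_so_far = 12
Position 3 (value -20): max_ending_here = -20, max_so_far = 12
Position 4 (value 10): max_ending_here = 10, max_so_far = 12
Position 5 (value 6): max_ending_here = 16, max_so_far = 16
Position 6 (value 9): max_ending_here = 25, max_so_far = 25
Position 7 (value 17): max_ending_here = 42, max_so_far = 42
Position 8 (value -12): max_ending_here = 30, max_so_far = 42
Position 9 (value -20): max_ending_here = 10, max_so_far = 42

Maximum subarray: [10, 6, 9, 17]
Maximum sum: 42

The maximum subarray is [10, 6, 9, 17] with sum 42. This subarray runs from index 4 to index 7.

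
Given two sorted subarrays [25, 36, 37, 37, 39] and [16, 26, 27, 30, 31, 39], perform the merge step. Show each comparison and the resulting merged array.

Merging process:

Compare 25 vs 16: take 16 from right. Merged: [16]
Compare 25 vs 26: take 25 from left. Merged: [16, 25]
Compare 36 vs 26: take 26 from right. Merged: [16, 25, 26]
Compare 36 vs 27: take 27 from right. Merged: [16, 25, 26, 27]
Compare 36 vs 30: take 30 from right. Merged: [16, 25, 26, 27, 30]
Compare 36 vs 31: take 31 from right. Merged: [16, 25, 26, 27, 30, 31]
Compare 36 vs 39: take 36 from left. Merged: [16, 25, 26, 27, 30, 31, 36]
Compare 37 vs 39: take 37 from left. Merged: [16, 25, 26, 27, 30, 31, 36, 37]
Compare 37 vs 39: take 37 from left. Merged: [16, 25, 26, 27, 30, 31, 36, 37, 37]
Compare 39 vs 39: take 39 from left. Merged: [16, 25, 26, 27, 30, 31, 36, 37, 37, 39]
Append remaining from right: [39]. Merged: [16, 25, 26, 27, 30, 31, 36, 37, 37, 39, 39]

Final merged array: [16, 25, 26, 27, 30, 31, 36, 37, 37, 39, 39]
Total comparisons: 10

The merged array is [16, 25, 26, 27, 30, 31, 36, 37, 37, 39, 39], requiring 10 comparisons. The merge step runs in O(n) time where n is the total number of elements.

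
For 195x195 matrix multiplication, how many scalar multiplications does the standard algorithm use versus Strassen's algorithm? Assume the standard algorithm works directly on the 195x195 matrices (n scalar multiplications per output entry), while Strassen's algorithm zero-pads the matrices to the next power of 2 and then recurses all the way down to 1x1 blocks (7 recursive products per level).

Matrix multiplication for 195x195 matrices:

Strassen's algorithm requires power-of-2 dimensions. Pad 195x195 to 256x256 (next power of 2).

Standard algorithm: 195^3 = 7414875 multiplications
Strassen's algorithm: 7^(log2(256)) = 7^8 = 5764801 multiplications
Savings: 7414875 - 5764801 = 1650074 multiplications

Standard: 7414875 multiplications (195^3). Strassen: 5764801 multiplications (7^8, after padding to 256x256). Strassen reduces 8 recursive multiplications to 7 at each level.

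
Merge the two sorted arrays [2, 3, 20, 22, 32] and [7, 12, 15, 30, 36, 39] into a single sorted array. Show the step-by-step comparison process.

Merging process:

Compare 2 vs 7: take 2 from left. Merged: [2]
Compare 3 vs 7: take 3 from left. Merged: [2, 3]
Compare 20 vs 7: take 7 from right. Merged: [2, 3, 7]
Compare 20 vs 12: take 12 from right. Merged: [2, 3, 7, 12]
Compare 20 vs 15: take 15 from right. Merged: [2, 3, 7, 12, 15]
Compare 20 vs 30: take 20 from left. Merged: [2, 3, 7, 12, 15, 20]
Compare 22 vs 30: take 22 from left. Merged: [2, 3, 7, 12, 15, 20, 22]
Compare 32 vs 30: take 30 from right. Merged: [2, 3, 7, 12, 15, 20, 22, 30]
Compare 32 vs 36: take 32 from left. Merged: [2, 3, 7, 12, 15, 20, 22, 30, 32]
Append remaining from right: [36, 39]. Merged: [2, 3, 7, 12, 15, 20, 22, 30, 32, 36, 39]

Final merged array: [2, 3, 7, 12, 15, 20, 22, 30, 32, 36, 39]
Total comparisons: 9

The merged array is [2, 3, 7, 12, 15, 20, 22, 30, 32, 36, 39], requiring 9 comparisons. The merge step runs in O(n) time where n is the total number of elements.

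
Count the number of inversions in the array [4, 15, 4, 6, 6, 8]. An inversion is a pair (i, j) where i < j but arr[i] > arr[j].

Finding inversions in [4, 15, 4, 6, 6, 8]:

(1, 2): arr[1]=15 > arr[2]=4
(1, 3): arr[1]=15 > arr[3]=6
(1, 4): arr[1]=15 > arr[4]=6
(1, 5): arr[1]=15 > arr[5]=8

Total inversions: 4

The array has 4 inversion(s): (1,2), (1,3), (1,4), (1,5). Each pair (i,j) satisfies i < j and arr[i] > arr[j].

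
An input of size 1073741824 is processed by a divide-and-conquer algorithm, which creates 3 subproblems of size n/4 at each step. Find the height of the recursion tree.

For divide and conquer with division factor 4:

Problem sizes at each level:
Level 0: 1073741824
Level 1: 268435456
Level 2: 67108864
Level 3: 16777216
Level 4: 4194304
Level 5: 1048576
Level 6: 262144
Level 7: 65536
Level 8: 16384
Level 9: 4096
Level 10: 1024
Level 11: 256
Level 12: 64
Level 13: 16
Level 14: 4
Level 15: 1

The root is level 0 and the size-1 base case is level 15 (the tree spans levels 0 through 15, i.e. 16 levels counting the root), so the depth is the number of divisions: log_4(1073741824) = 15

The recursion tree depth is log_4(1073741824) = 15. At each level, the problem size is divided by 4, so it takes 15 divisions to reduce to a base case of size 1. The algorithm makes 3 recursive calls at each level.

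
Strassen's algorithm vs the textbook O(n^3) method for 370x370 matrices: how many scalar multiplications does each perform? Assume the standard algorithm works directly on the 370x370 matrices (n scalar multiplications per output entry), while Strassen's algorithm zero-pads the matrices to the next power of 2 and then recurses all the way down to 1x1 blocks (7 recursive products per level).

Matrix multiplication for 370x370 matrices:

Strassen's algorithm requires power-of-2 dimensions. Pad 370x370 to 512x512 (next power of 2).

Standard algorithm: 370^3 = 50653000 multiplications
Strassen's algorithm: 7^(log2(512)) = 7^9 = 40353607 multiplications
Savings: 50653000 - 40353607 = 10299393 multiplications

Standard: 50653000 multiplications (370^3). Strassen: 40353607 multiplications (7^9, after padding to 512x512). Strassen reduces 8 recursive multiplications to 7 at each level.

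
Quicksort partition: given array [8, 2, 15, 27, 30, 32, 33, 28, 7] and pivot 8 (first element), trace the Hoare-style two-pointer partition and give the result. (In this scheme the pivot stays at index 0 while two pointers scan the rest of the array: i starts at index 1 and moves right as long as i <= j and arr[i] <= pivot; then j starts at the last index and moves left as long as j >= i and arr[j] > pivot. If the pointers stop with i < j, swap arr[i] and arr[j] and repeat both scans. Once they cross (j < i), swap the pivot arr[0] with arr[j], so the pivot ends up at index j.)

Hoare-style two-pointer partition with pivot = 8:

Initial array: [8, 2, 15, 27, 30, 32, 33, 28, 7]

Pointers start at i = 1, j = 8.
i stops at index 2 (arr[2]=15 > 8), j stops at index 8 (arr[8]=7 <= 8): swap arr[2] and arr[8], array becomes [8, 2, 7, 27, 30, 32, 33, 28, 15]
i ends at 3, j ends at 2: the pointers have crossed (j < i), so scanning stops.

Swap pivot arr[0] with arr[2] to place pivot at position 2: [7, 2, 8, 27, 30, 32, 33, 28, 15]
Pivot position: 2

After partitioning with pivot 8, the array becomes [7, 2, 8, 27, 30, 32, 33, 28, 15]. The pivot is placed at index 2. All elements to the left of the pivot are <= 8, and all elements to the right are > 8.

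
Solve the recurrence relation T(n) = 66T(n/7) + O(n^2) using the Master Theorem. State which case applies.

Master Theorem for T(n) = 66T(n/7) + O(n^2):

a = 66, b = 7, c = 2
log_b(a) = log_7(66) = 2.1531

Case 1: c = 2 < log_7(66) = 2.1531
T(n) = O(n^(log_7 66))

For T(n) = 66T(n/7) + O(n^2): log_7(66) = 2.1531. This is Case 1 of the Master Theorem (c < log_b(a), work dominated by leaves), giving O(n^(log_7 66)).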